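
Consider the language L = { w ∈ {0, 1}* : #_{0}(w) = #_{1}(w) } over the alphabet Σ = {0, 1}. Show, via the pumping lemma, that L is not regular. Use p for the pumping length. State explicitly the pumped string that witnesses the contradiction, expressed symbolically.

0^{p+k} 1^p

Suppose for contradiction that L is regular, and let p be the pumping length.
Choose w = 0^p 1^p ∈ L with |w| = 2p ≥ p.
Write w = xyz as guaranteed by the lemma, with |xy| ≤ p and |y| > 0.
The first p characters of w are 0's, so xy (and hence y) consists only of 0's. Write y = 0^k, 1 ≤ k ≤ p.
Pump with i = 2: xy^2z = 0^{p+k} 1^p has p+k occurrences of 0 but only p of 1. Since k ≥ 1 the counts differ, so xy^2z ∉ L.
This is a contradiction; hence L is not regular.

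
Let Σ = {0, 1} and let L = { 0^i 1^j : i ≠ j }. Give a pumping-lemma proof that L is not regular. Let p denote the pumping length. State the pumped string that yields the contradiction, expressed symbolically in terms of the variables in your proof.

Assume L is regular; let p be its pumping constant.
Choose w = 0^p 1^{p+p!}. Since p ≠ p+p!, w ∈ L; and |w| ≥ p.
The pumping lemma gives a decomposition w = xyz where |xy| ≤ p and |y| > 0.
The first p characters of w are 0's, so xy (and hence y) consists only of 0's. Write y = 0^k, 1 ≤ k ≤ p.
Since 1 ≤ k ≤ p, k divides p!; set t = 1 + p!/k. Then xy^t z has p + (p!/k)·k = p + p! copies of 0. Now the 0-count equals the 1-count, so i ≠ j fails. So xy^t z = 0^{p+p!} 1^{p+p!} ∉ L.
This is a contradiction; hence L is not regular.

0^{p+p!} 1^{p+p!}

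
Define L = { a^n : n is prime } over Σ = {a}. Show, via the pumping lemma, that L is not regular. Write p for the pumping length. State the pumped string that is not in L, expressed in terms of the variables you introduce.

Assume L is regular. Let p be the pumping length given by the pumping lemma.
Let q be a prime with q ≥ p+2 (infinitely many primes exist), and take w = a^q ∈ L with |w| = q ≥ p.
The pumping lemma gives a decomposition w = xyz where |xy| ≤ p and |y| ≥ 1.
Then y = a^k for some k with 1 ≤ k ≤ p.
Since 1 ≤ k ≤ p, |xz| = q-k. Pump with i = q+1: |xy^{q+1}z| = (q-k)+(q+1)k = q+qk = q(1+k), which is composite (both factors ≥ 2). So xy^{q+1}z = a^{q(1+k)} ∉ L.
Contradiction. Therefore L is not regular.

a^{q(1+k)}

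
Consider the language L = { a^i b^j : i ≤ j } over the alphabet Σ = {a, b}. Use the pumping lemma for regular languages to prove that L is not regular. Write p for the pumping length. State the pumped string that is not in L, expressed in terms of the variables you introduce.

Toward a contradiction, assume L is regular with pumping length p.
Choose w = a^p b^p ∈ L, with |w| = 2p ≥ p.
By the pumping lemma, w = xyz with |xy| ≤ p and y is nonempty.
Since the first p symbols of w are all a's and |xy| ≤ p, y lies entirely in the leading a-block: y = a^k for some k with 1 ≤ k ≤ p.
Consider xy^2z = a^{p+k} b^p. Since k ≥ 1, the a-count p+k exceeds the b-count p, so i ≤ j fails; thus xy^2z ∉ L.
Contradiction. Therefore L is not regular.

a^{p+k} b^p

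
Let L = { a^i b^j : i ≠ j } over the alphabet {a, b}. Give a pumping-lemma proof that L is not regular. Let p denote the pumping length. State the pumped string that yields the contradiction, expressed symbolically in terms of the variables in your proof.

a^{p+p!} b^{p+p!}

Assume L is regular; let p be its pumping constant.
Choose w = a^p b^{p+p!}. Since p ≠ p+p!, w ∈ L; and |w| ≥ p.
The pumping lemma gives a decomposition w = xyz where |xy| ≤ p and |y| ≥ 1.
Because |xy| ≤ p and w begins with p copies of a, we have y = a^k with 1 ≤ k ≤ p.
Since 1 ≤ k ≤ p, k divides p!; set t = 1 + p!/k. Then xy^t z has p + (p!/k)·k = p + p! copies of a. Now the a-count equals the b-count, so i ≠ j fails. So xy^t z = a^{p+p!} b^{p+p!} ∉ L.
This contradicts the pumping lemma, so L is not regular.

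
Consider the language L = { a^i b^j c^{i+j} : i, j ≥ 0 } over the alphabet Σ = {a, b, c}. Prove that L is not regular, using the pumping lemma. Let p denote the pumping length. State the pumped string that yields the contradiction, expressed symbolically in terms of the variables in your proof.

a^{p+k} b^p c^{2p}

Toward a contradiction, assume L is regular with pumping length p.
Take w = a^p b^p c^{2p} ∈ L (with i=j=p, i+j=2p), |w| = 4p ≥ p.
By the pumping lemma, w = xyz with |xy| ≤ p and y is nonempty.
Because |xy| ≤ p and w begins with p copies of a, we have y = a^k with 1 ≤ k ≤ p.
Consider xy^2z = a^{p+k} b^p c^{2p}. Now the a- and b-counts sum to 2p+k, but the c-count is 2p ≠ 2p+k. So xy^2z ∉ L.
This contradicts the pumping lemma, so L is not regular.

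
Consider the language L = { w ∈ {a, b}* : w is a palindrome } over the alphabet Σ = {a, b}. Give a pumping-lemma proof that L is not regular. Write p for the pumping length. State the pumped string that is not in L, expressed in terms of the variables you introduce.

Assume L is regular; let p be its pumping constant.
Take w = a^p b a^p, a palindrome of length 2p+1 ≥ p.
The pumping lemma gives a decomposition w = xyz where |xy| ≤ p and y is nonempty.
Since the first p symbols of w are all a's and |xy| ≤ p, y lies entirely in the leading a-block: y = a^k for some k with 1 ≤ k ≤ p.
Pump with i = 2: xy^2z = a^{p+k} b a^p. Its reverse is a^p b a^{p+k}, which differs from xy^2z since k ≥ 1. So xy^2z is not a palindrome and xy^2z ∉ L.
Contradiction. Therefore L is not regular.

a^{p+k} b a^p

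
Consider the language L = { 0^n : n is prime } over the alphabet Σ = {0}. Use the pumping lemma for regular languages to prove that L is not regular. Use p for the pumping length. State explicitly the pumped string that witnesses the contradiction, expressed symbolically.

0^{q(1+k)}

Toward a contradiction, assume L is regular with pumping length p.
Let q be a prime with q ≥ p+2 (infinitely many primes exist), and take w = 0^q ∈ L with |w| = q ≥ p.
The pumping lemma gives a decomposition w = xyz where |xy| ≤ p and |y| > 0.
Then y = 0^k for some k with 1 ≤ k ≤ p.
Since 1 ≤ k ≤ p, |xz| = q-k. Pump with i = q+1: |xy^{q+1}z| = (q-k)+(q+1)k = q+qk = q(1+k), which is composite (both factors ≥ 2). So xy^{q+1}z = 0^{q(1+k)} ∉ L.
Contradiction. Therefore L is not regular.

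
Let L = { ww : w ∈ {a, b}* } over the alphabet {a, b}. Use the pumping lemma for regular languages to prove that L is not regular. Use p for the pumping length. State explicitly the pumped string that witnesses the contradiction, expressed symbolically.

Assume L is regular. Let p be the pumping length given by the pumping lemma.
Take w = a^p b^p a^p b^p = uu where u = a^pb^p; then w ∈ L and |w| = 4p ≥ p.
Write w = xyz as guaranteed by the lemma, with |xy| ≤ p and |y| ≥ 1.
The first p characters of w are a's, so xy (and hence y) consists only of a's. Write y = a^k, 1 ≤ k ≤ p.
Pump with i = 2: xy^2z = a^{p+k} b^p a^p b^p, of length 4p+k. Suppose this equals vv. The string starts with a and ends with b, so v does too; thus the boundary between the two copies of v is a b→a transition. There is exactly one such transition, at position 2p+k, so |v| = 2p+k and |vv| = 4p+2k ≠ 4p+k since k ≥ 1. So xy^2z ∉ L.
This contradicts the pumping lemma, so L is not regular.

a^{p+k} b^p a^p b^p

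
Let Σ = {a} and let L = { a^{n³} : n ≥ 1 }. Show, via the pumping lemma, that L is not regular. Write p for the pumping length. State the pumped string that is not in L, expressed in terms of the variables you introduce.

Suppose for contradiction that L is regular, and let p be the pumping length.
Take w = a^{p³} ∈ L with |w| = p³ ≥ p.
The pumping lemma gives a decomposition w = xyz where |xy| ≤ p and y is nonempty.
Then y = a^k for some k with 1 ≤ k ≤ p.
Pump with i = 2: xy^2z = a^{p³+k}. Since 1 ≤ k ≤ p, p³ < p³+k ≤ p³+p < p³+3p²+3p+1 = (p+1)³, so p³+k is not a perfect cube. So xy^2z ∉ L.
This is a contradiction; hence L is not regular.

a^{p³+k}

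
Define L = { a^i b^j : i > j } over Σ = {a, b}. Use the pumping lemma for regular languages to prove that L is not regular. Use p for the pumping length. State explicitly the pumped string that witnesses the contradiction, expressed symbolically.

a^{p+1-k} b^p

Assume L is regular. Let p be the pumping length given by the pumping lemma.
Choose w = a^{p+1} b^p ∈ L, with |w| = 2p+1 ≥ p.
By the pumping lemma, w = xyz with |xy| ≤ p and |y| > 0.
Because |xy| ≤ p and w begins with p copies of a, we have y = a^k with 1 ≤ k ≤ p.
Consider xy^0z = xz = a^{p+1-k} b^p. Since k ≥ 1, the a-count p+1-k is at most p, so i > j fails; thus xz ∉ L.
This is a contradiction; hence L is not regular.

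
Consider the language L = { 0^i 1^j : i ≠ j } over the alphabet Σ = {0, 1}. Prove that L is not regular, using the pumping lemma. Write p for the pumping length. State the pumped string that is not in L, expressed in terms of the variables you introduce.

0^{p+p!} 1^{p+p!}

Assume L is regular. Let p be the pumping length given by the pumping lemma.
Choose w = 0^p 1^{p+p!}. Since p ≠ p+p!, w ∈ L; and |w| ≥ p.
The pumping lemma gives a decomposition w = xyz where |xy| ≤ p and |y| ≥ 1.
Because |xy| ≤ p and w begins with p copies of 0, we have y = 0^k with 1 ≤ k ≤ p.
Since 1 ≤ k ≤ p, k divides p!; set t = 1 + p!/k. Then xy^t z has p + (p!/k)·k = p + p! copies of 0. Now the 0-count equals the 1-count, so i ≠ j fails. So xy^t z = 0^{p+p!} 1^{p+p!} ∉ L.
This is a contradiction; hence L is not regular.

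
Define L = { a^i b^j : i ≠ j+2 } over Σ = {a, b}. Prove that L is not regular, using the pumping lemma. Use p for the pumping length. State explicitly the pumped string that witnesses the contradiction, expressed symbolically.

a^{p+p!} b^{p+p!-2}

Toward a contradiction, assume L is regular with pumping length p.
Choose w = a^p b^{p+p!-2}. Since p ≠ (p+p!-2)+2 = p+p!, w ∈ L; and |w| ≥ p.
Write w = xyz as guaranteed by the lemma, with |xy| ≤ p and |y| ≥ 1.
The first p characters of w are a's, so xy (and hence y) consists only of a's. Write y = a^k, 1 ≤ k ≤ p.
Since 1 ≤ k ≤ p, k divides p!; set t = 1 + p!/k. Then xy^t z has p + (p!/k)·k = p + p! copies of a. Now the a-count is p+p! and (b-count)+2 = (p+p!-2)+2 = p+p!, so i ≠ j+2 fails. So xy^t z = a^{p+p!} b^{p+p!-2} ∉ L.
Contradiction. Therefore L is not regular.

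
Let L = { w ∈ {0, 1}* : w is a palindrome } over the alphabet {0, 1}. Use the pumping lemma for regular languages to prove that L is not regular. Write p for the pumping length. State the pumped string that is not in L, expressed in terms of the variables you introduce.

0^{p+k} 1 0^p

Toward a contradiction, assume L is regular with pumping length p.
Take w = 0^p 1 0^p, a palindrome of length 2p+1 ≥ p.
Write w = xyz as guaranteed by the lemma, with |xy| ≤ p and y is nonempty.
Since the first p symbols of w are all 0's and |xy| ≤ p, y lies entirely in the leading 0-block: y = 0^k for some k with 1 ≤ k ≤ p.
Pump with i = 2: xy^2z = 0^{p+k} 1 0^p. Its reverse is 0^p 1 0^{p+k}, which differs from xy^2z since k ≥ 1. So xy^2z is not a palindrome and xy^2z ∉ L.
This is a contradiction; hence L is not regular.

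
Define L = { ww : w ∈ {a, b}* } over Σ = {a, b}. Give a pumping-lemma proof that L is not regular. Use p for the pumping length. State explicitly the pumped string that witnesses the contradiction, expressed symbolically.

a^{p+k} b^p a^p b^p

Assume L is regular. Let p be the pumping length given by the pumping lemma.
Take w = a^p b^p a^p b^p = uu where u = a^pb^p; then w ∈ L and |w| = 4p ≥ p.
By the pumping lemma, w = xyz with |xy| ≤ p and y is nonempty.
The first p characters of w are a's, so xy (and hence y) consists only of a's. Write y = a^k, 1 ≤ k ≤ p.
Pump with i = 2: xy^2z = a^{p+k} b^p a^p b^p, of length 4p+k. Suppose this equals vv. The string starts with a and ends with b, so v does too; thus the boundary between the two copies of v is a b→a transition. There is exactly one such transition, at position 2p+k, so |v| = 2p+k and |vv| = 4p+2k ≠ 4p+k since k ≥ 1. So xy^2z ∉ L.
This is a contradiction; hence L is not regular.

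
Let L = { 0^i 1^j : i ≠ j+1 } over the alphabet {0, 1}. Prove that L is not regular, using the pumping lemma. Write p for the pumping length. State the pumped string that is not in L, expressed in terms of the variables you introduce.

Toward a contradiction, assume L is regular with pumping length p.
Choose w = 0^p 1^{p+p!-1}. Since p ≠ (p+p!-1)+1 = p+p!, w ∈ L; and |w| ≥ p.
By the pumping lemma, w = xyz with |xy| ≤ p and y is nonempty.
Because |xy| ≤ p and w begins with p copies of 0, we have y = 0^k with 1 ≤ k ≤ p.
Since 1 ≤ k ≤ p, k divides p!; set t = 1 + p!/k. Then xy^t z has p + (p!/k)·k = p + p! copies of 0. Now the 0-count is p+p! and (1-count)+1 = (p+p!-1)+1 = p+p!, so i ≠ j+1 fails. So xy^t z = 0^{p+p!} 1^{p+p!-1} ∉ L.
This is a contradiction; hence L is not regular.

0^{p+p!} 1^{p+p!-1}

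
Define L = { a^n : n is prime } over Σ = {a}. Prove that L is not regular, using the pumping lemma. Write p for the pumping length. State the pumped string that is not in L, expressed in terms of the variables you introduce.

Suppose for contradiction that L is regular, and let p be the pumping length.
Let q be a prime with q ≥ p+2 (infinitely many primes exist), and take w = a^q ∈ L with |w| = q ≥ p.
By the pumping lemma, w = xyz with |xy| ≤ p and |y| > 0.
Then y = a^k for some k with 1 ≤ k ≤ p.
Since 1 ≤ k ≤ p, |xz| = q-k. Pump with i = q+1: |xy^{q+1}z| = (q-k)+(q+1)k = q+qk = q(1+k), which is composite (both factors ≥ 2). So xy^{q+1}z = a^{q(1+k)} ∉ L.
Contradiction. Therefore L is not regular.

a^{q(1+k)}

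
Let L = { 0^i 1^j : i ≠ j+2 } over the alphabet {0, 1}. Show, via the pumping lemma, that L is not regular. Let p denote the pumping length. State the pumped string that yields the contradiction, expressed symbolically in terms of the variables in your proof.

Suppose for contradiction that L is regular, and let p be the pumping length.
Choose w = 0^p 1^{p+p!-2}. Since p ≠ (p+p!-2)+2 = p+p!, w ∈ L; and |w| ≥ p.
The pumping lemma gives a decomposition w = xyz where |xy| ≤ p and |y| > 0.
Since the first p symbols of w are all 0's and |xy| ≤ p, y lies entirely in the leading 0-block: y = 0^k for some k with 1 ≤ k ≤ p.
Since 1 ≤ k ≤ p, k divides p!; set t = 1 + p!/k. Then xy^t z has p + (p!/k)·k = p + p! copies of 0. Now the 0-count is p+p! and (1-count)+2 = (p+p!-2)+2 = p+p!, so i ≠ j+2 fails. So xy^t z = 0^{p+p!} 1^{p+p!-2} ∉ L.
This contradicts the pumping lemma, so L is not regular.

0^{p+p!} 1^{p+p!-2}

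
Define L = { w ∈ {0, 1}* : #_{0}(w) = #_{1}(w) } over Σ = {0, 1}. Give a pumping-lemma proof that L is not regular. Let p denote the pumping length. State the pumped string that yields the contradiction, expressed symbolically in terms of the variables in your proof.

0^{p+k} 1^p

Toward a contradiction, assume L is regular with pumping length p.
Choose w = 0^p 1^p ∈ L with |w| = 2p ≥ p.
By the pumping lemma, w = xyz with |xy| ≤ p and |y| > 0.
The first p characters of w are 0's, so xy (and hence y) consists only of 0's. Write y = 0^k, 1 ≤ k ≤ p.
Pump with i = 2: xy^2z = 0^{p+k} 1^p has p+k occurrences of 0 but only p of 1. Since k ≥ 1 the counts differ, so xy^2z ∉ L.
Contradiction. Therefore L is not regular.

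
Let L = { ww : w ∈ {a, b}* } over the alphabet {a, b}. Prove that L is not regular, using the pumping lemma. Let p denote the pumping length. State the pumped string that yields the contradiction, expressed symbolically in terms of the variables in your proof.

Assume L is regular; let p be its pumping constant.
Take w = a^p b^p a^p b^p = uu where u = a^pb^p; then w ∈ L and |w| = 4p ≥ p.
The pumping lemma gives a decomposition w = xyz where |xy| ≤ p and y is nonempty.
The first p characters of w are a's, so xy (and hence y) consists only of a's. Write y = a^k, 1 ≤ k ≤ p.
Pump with i = 2: xy^2z = a^{p+k} b^p a^p b^p, of length 4p+k. Suppose this equals vv. The string starts with a and ends with b, so v does too; thus the boundary between the two copies of v is a b→a transition. There is exactly one such transition, at position 2p+k, so |v| = 2p+k and |vv| = 4p+2k ≠ 4p+k since k ≥ 1. So xy^2z ∉ L.
Contradiction. Therefore L is not regular.

a^{p+k} b^p a^p b^p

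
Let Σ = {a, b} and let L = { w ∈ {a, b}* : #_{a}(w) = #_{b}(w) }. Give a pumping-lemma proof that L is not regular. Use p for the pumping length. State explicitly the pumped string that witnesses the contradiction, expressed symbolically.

Assume L is regular; let p be its pumping constant.
Choose w = a^p b^p ∈ L with |w| = 2p ≥ p.
By the pumping lemma, w = xyz with |xy| ≤ p and y is nonempty.
Since the first p symbols of w are all a's and |xy| ≤ p, y lies entirely in the leading a-block: y = a^k for some k with 1 ≤ k ≤ p.
Pump with i = 2: xy^2z = a^{p+k} b^p has p+k occurrences of a but only p of b. Since k ≥ 1 the counts differ, so xy^2z ∉ L.
This contradicts the pumping lemma, so L is not regular.

a^{p+k} b^p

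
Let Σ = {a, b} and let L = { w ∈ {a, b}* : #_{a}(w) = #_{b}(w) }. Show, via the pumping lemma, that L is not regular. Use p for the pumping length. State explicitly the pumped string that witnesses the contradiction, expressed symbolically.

a^{p+k} b^p

Toward a contradiction, assume L is regular with pumping length p.
Choose w = a^p b^p ∈ L with |w| = 2p ≥ p.
The pumping lemma gives a decomposition w = xyz where |xy| ≤ p and y is nonempty.
The first p characters of w are a's, so xy (and hence y) consists only of a's. Write y = a^k, 1 ≤ k ≤ p.
Pump with i = 2: xy^2z = a^{p+k} b^p has p+k occurrences of a but only p of b. Since k ≥ 1 the counts differ, so xy^2z ∉ L.
Contradiction. Therefore L is not regular.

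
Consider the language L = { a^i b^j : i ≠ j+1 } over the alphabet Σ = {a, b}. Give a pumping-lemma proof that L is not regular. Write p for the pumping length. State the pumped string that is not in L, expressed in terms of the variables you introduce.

Assume L is regular. Let p be the pumping length given by the pumping lemma.
Choose w = a^p b^{p+p!-1}. Since p ≠ (p+p!-1)+1 = p+p!, w ∈ L; and |w| ≥ p.
By the pumping lemma, w = xyz with |xy| ≤ p and y is nonempty.
Because |xy| ≤ p and w begins with p copies of a, we have y = a^k with 1 ≤ k ≤ p.
Since 1 ≤ k ≤ p, k divides p!; set t = 1 + p!/k. Then xy^t z has p + (p!/k)·k = p + p! copies of a. Now the a-count is p+p! and (b-count)+1 = (p+p!-1)+1 = p+p!, so i ≠ j+1 fails. So xy^t z = a^{p+p!} b^{p+p!-1} ∉ L.
This contradicts the pumping lemma, so L is not regular.

a^{p+p!} b^{p+p!-1}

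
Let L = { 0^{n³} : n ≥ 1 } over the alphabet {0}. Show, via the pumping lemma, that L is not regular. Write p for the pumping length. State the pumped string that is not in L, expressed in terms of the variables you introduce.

0^{p³+k}

Suppose for contradiction that L is regular, and let p be the pumping length.
Take w = 0^{p³} ∈ L with |w| = p³ ≥ p.
Write w = xyz as guaranteed by the lemma, with |xy| ≤ p and |y| > 0.
Then y = 0^k for some k with 1 ≤ k ≤ p.
Pump with i = 2: xy^2z = 0^{p³+k}. Since 1 ≤ k ≤ p, p³ < p³+k ≤ p³+p < p³+3p²+3p+1 = (p+1)³, so p³+k is not a perfect cube. So xy^2z ∉ L.
This contradicts the pumping lemma, so L is not regular.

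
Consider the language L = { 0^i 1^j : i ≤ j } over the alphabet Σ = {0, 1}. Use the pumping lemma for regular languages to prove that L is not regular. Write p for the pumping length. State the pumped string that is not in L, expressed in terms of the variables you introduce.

0^{p+k} 1^p

Toward a contradiction, assume L is regular with pumping length p.
Choose w = 0^p 1^p ∈ L, with |w| = 2p ≥ p.
The pumping lemma gives a decomposition w = xyz where |xy| ≤ p and y is nonempty.
The first p characters of w are 0's, so xy (and hence y) consists only of 0's. Write y = 0^k, 1 ≤ k ≤ p.
Consider xy^2z = 0^{p+k} 1^p. Since k ≥ 1, the 0-count p+k exceeds the 1-count p, so i ≤ j fails; thus xy^2z ∉ L.
This contradicts the pumping lemma, so L is not regular.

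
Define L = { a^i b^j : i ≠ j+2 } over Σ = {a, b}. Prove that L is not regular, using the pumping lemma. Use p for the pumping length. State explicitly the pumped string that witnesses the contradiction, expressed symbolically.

Assume L is regular; let p be its pumping constant.
Choose w = a^p b^{p+p!-2}. Since p ≠ (p+p!-2)+2 = p+p!, w ∈ L; and |w| ≥ p.
The pumping lemma gives a decomposition w = xyz where |xy| ≤ p and y is nonempty.
The first p characters of w are a's, so xy (and hence y) consists only of a's. Write y = a^k, 1 ≤ k ≤ p.
Since 1 ≤ k ≤ p, k divides p!; set t = 1 + p!/k. Then xy^t z has p + (p!/k)·k = p + p! copies of a. Now the a-count is p+p! and (b-count)+2 = (p+p!-2)+2 = p+p!, so i ≠ j+2 fails. So xy^t z = a^{p+p!} b^{p+p!-2} ∉ L.
This is a contradiction; hence L is not regular.

a^{p+p!} b^{p+p!-2}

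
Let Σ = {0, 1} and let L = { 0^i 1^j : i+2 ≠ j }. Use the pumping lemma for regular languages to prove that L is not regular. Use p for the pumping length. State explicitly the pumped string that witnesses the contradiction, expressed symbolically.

0^{p+p!} 1^{p+p!+2}

Toward a contradiction, assume L is regular with pumping length p.
Choose w = 0^p 1^{p+p!+2}. Since p ≠ (p+p!+2)-2 = p+p!, w ∈ L; and |w| ≥ p.
The pumping lemma gives a decomposition w = xyz where |xy| ≤ p and |y| ≥ 1.
Since the first p symbols of w are all 0's and |xy| ≤ p, y lies entirely in the leading 0-block: y = 0^k for some k with 1 ≤ k ≤ p.
Since 1 ≤ k ≤ p, k divides p!; set t = 1 + p!/k. Then xy^t z has p + (p!/k)·k = p + p! copies of 0. Now the 0-count is p+p! and (1-count)-2 = (p+p!+2)-2 = p+p!, so i+2 ≠ j fails. So xy^t z = 0^{p+p!} 1^{p+p!+2} ∉ L.
Contradiction. Therefore L is not regular.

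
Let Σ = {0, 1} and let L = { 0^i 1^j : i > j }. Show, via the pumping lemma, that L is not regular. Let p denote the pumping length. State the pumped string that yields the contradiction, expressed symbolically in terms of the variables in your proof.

Toward a contradiction, assume L is regular with pumping length p.
Choose w = 0^{p+1} 1^p ∈ L, with |w| = 2p+1 ≥ p.
The pumping lemma gives a decomposition w = xyz where |xy| ≤ p and y is nonempty.
The first p characters of w are 0's, so xy (and hence y) consists only of 0's. Write y = 0^k, 1 ≤ k ≤ p.
Consider xy^0z = xz = 0^{p+1-k} 1^p. Since k ≥ 1, the 0-count p+1-k is at most p, so i > j fails; thus xz ∉ L.
Contradiction. Therefore L is not regular.

0^{p+1-k} 1^p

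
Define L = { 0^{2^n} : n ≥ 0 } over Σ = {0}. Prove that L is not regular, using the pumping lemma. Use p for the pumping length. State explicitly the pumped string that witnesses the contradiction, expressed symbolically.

Toward a contradiction, assume L is regular with pumping length p.
Take w = 0^{2^p} ∈ L with |w| = 2^p ≥ p.
The pumping lemma gives a decomposition w = xyz where |xy| ≤ p and |y| > 0.
Then y = 0^k for some k with 1 ≤ k ≤ p.
Pump with i = 2: xy^2z = 0^{2^p+k}. Since 1 ≤ k ≤ p < 2^p, we have 2^p < 2^p+k < 2^{p+1}, so 2^p+k is not a power of 2. So xy^2z ∉ L.
Contradiction. Therefore L is not regular.

0^{2^p+k}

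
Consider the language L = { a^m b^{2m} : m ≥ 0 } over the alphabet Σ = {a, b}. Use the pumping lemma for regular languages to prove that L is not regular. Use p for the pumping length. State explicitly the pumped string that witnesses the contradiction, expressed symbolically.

a^{p+k} b^{2p}

Assume L is regular. Let p be the pumping length given by the pumping lemma.
Choose w = a^p b^{2p}, which is in L with |w| = 3p ≥ p.
By the pumping lemma, w = xyz with |xy| ≤ p and |y| ≥ 1.
Since the first p symbols of w are all a's and |xy| ≤ p, y lies entirely in the leading a-block: y = a^k for some k with 1 ≤ k ≤ p.
Pump with i = 2: xy^2z = a^{p+k} b^{2p}. For this to lie in L we would need 2p = 2(p+k), which forces k = 0. But k ≥ 1, so xy^2z ∉ L.
This is a contradiction; hence L is not regular.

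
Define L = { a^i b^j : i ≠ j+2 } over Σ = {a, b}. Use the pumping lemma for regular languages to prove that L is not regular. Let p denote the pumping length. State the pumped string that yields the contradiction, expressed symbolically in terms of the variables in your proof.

Suppose for contradiction that L is regular, and let p be the pumping length.
Choose w = a^p b^{p+p!-2}. Since p ≠ (p+p!-2)+2 = p+p!, w ∈ L; and |w| ≥ p.
The pumping lemma gives a decomposition w = xyz where |xy| ≤ p and y is nonempty.
The first p characters of w are a's, so xy (and hence y) consists only of a's. Write y = a^k, 1 ≤ k ≤ p.
Since 1 ≤ k ≤ p, k divides p!; set t = 1 + p!/k. Then xy^t z has p + (p!/k)·k = p + p! copies of a. Now the a-count is p+p! and (b-count)+2 = (p+p!-2)+2 = p+p!, so i ≠ j+2 fails. So xy^t z = a^{p+p!} b^{p+p!-2} ∉ L.
Contradiction. Therefore L is not regular.

a^{p+p!} b^{p+p!-2}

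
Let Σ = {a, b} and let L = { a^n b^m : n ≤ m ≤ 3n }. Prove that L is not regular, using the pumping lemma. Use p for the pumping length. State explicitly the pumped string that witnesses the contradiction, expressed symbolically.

a^{p+k} b^p

Suppose for contradiction that L is regular, and let p be the pumping length.
Take w = a^p b^p ∈ L (since p ≤ p ≤ 3p), with |w| = 2p ≥ p.
The pumping lemma gives a decomposition w = xyz where |xy| ≤ p and |y| ≥ 1.
Because |xy| ≤ p and w begins with p copies of a, we have y = a^k with 1 ≤ k ≤ p.
Pump with i = 2: xy^2z = a^{p+k} b^p. Now n = p+k > p = m, so the condition n ≤ m fails. Thus xy^2z ∉ L.
This contradicts the pumping lemma, so L is not regular.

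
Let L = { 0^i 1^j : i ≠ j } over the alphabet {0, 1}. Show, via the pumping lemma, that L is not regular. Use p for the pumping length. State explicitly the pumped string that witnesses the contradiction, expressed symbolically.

Assume L is regular. Let p be the pumping length given by the pumping lemma.
Choose w = 0^p 1^{p+p!}. Since p ≠ p+p!, w ∈ L; and |w| ≥ p.
By the pumping lemma, w = xyz with |xy| ≤ p and |y| ≥ 1.
Because |xy| ≤ p and w begins with p copies of 0, we have y = 0^k with 1 ≤ k ≤ p.
Since 1 ≤ k ≤ p, k divides p!; set t = 1 + p!/k. Then xy^t z has p + (p!/k)·k = p + p! copies of 0. Now the 0-count equals the 1-count, so i ≠ j fails. So xy^t z = 0^{p+p!} 1^{p+p!} ∉ L.
This is a contradiction; hence L is not regular.

0^{p+p!} 1^{p+p!}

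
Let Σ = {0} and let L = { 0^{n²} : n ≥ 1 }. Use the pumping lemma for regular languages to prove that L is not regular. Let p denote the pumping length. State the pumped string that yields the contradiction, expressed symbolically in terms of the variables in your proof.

0^{p²+k}

Suppose for contradiction that L is regular, and let p be the pumping length.
Take w = 0^{p²} ∈ L with |w| = p² ≥ p.
Write w = xyz as guaranteed by the lemma, with |xy| ≤ p and |y| > 0.
Then y = 0^k for some k with 1 ≤ k ≤ p.
Pump with i = 2: xy^2z = 0^{p²+k}. Since 1 ≤ k ≤ p, p² < p²+k ≤ p²+p < (p+1)², so p²+k lies strictly between consecutive squares and is not a perfect square. So xy^2z ∉ L.
This is a contradiction; hence L is not regular.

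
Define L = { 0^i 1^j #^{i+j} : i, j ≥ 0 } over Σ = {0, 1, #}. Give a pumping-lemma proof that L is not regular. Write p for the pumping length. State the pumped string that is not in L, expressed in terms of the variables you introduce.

0^{p+k} 1^p #^{2p}

Assume L is regular. Let p be the pumping length given by the pumping lemma.
Take w = 0^p 1^p #^{2p} ∈ L (with i=j=p, i+j=2p), |w| = 4p ≥ p.
The pumping lemma gives a decomposition w = xyz where |xy| ≤ p and |y| > 0.
Since the first p symbols of w are all 0's and |xy| ≤ p, y lies entirely in the leading 0-block: y = 0^k for some k with 1 ≤ k ≤ p.
Consider xy^2z = 0^{p+k} 1^p #^{2p}. Now the 0- and 1-counts sum to 2p+k, but the #-count is 2p ≠ 2p+k. So xy^2z ∉ L.
This is a contradiction; hence L is not regular.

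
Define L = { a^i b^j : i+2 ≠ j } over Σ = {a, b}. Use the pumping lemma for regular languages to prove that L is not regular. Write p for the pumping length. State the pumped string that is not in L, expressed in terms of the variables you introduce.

Suppose for contradiction that L is regular, and let p be the pumping length.
Choose w = a^p b^{p+p!+2}. Since p ≠ (p+p!+2)-2 = p+p!, w ∈ L; and |w| ≥ p.
By the pumping lemma, w = xyz with |xy| ≤ p and y is nonempty.
Since the first p symbols of w are all a's and |xy| ≤ p, y lies entirely in the leading a-block: y = a^k for some k with 1 ≤ k ≤ p.
Since 1 ≤ k ≤ p, k divides p!; set t = 1 + p!/k. Then xy^t z has p + (p!/k)·k = p + p! copies of a. Now the a-count is p+p! and (b-count)-2 = (p+p!+2)-2 = p+p!, so i+2 ≠ j fails. So xy^t z = a^{p+p!} b^{p+p!+2} ∉ L.
This contradicts the pumping lemma, so L is not regular.

a^{p+p!} b^{p+p!+2}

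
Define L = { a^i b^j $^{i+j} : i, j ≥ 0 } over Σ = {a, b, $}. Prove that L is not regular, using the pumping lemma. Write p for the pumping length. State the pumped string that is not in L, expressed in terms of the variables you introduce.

Assume L is regular. Let p be the pumping length given by the pumping lemma.
Take w = a^p b^p $^{2p} ∈ L (with i=j=p, i+j=2p), |w| = 4p ≥ p.
By the pumping lemma, w = xyz with |xy| ≤ p and |y| > 0.
The first p characters of w are a's, so xy (and hence y) consists only of a's. Write y = a^k, 1 ≤ k ≤ p.
Consider xy^2z = a^{p+k} b^p $^{2p}. Now the a- and b-counts sum to 2p+k, but the $-count is 2p ≠ 2p+k. So xy^2z ∉ L.
This is a contradiction; hence L is not regular.

a^{p+k} b^p $^{2p}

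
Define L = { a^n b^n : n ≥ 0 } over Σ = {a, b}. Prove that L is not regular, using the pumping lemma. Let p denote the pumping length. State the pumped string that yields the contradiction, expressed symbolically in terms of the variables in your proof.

Suppose for contradiction that L is regular, and let p be the pumping length.
Choose w = a^p b^p, which is in L with |w| = 2p ≥ p.
The pumping lemma gives a decomposition w = xyz where |xy| ≤ p and |y| > 0.
Since the first p symbols of w are all a's and |xy| ≤ p, y lies entirely in the leading a-block: y = a^k for some k with 1 ≤ k ≤ p.
Pump with i = 2: xy^2z = a^{p+k} b^p. For this to lie in L we would need p = p+k, which forces k = 0. But k ≥ 1, so xy^2z ∉ L.
This is a contradiction; hence L is not regular.

a^{p+k} b^p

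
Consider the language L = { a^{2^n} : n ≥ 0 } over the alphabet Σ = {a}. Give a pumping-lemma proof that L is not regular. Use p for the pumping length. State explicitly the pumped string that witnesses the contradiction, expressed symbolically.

a^{2^p+k}

Assume L is regular. Let p be the pumping length given by the pumping lemma.
Take w = a^{2^p} ∈ L with |w| = 2^p ≥ p.
The pumping lemma gives a decomposition w = xyz where |xy| ≤ p and |y| ≥ 1.
Then y = a^k for some k with 1 ≤ k ≤ p.
Pump with i = 2: xy^2z = a^{2^p+k}. Since 1 ≤ k ≤ p < 2^p, we have 2^p < 2^p+k < 2^{p+1}, so 2^p+k is not a power of 2. So xy^2z ∉ L.
This is a contradiction; hence L is not regular.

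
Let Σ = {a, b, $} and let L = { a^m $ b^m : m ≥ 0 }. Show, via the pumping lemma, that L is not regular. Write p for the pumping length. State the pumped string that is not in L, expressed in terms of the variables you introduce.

Assume L is regular; let p be its pumping constant.
Take w = a^p $ b^p ∈ L with |w| = 2p+1 ≥ p.
The pumping lemma gives a decomposition w = xyz where |xy| ≤ p and y is nonempty.
Because |xy| ≤ p and w begins with p copies of a, we have y = a^k with 1 ≤ k ≤ p.
Pump with i = 2: xy^2z = a^{p+k} $ b^p, which would require p+k = p. But k ≥ 1, so xy^2z ∉ L.
This contradicts the pumping lemma, so L is not regular.

a^{p+k} $ b^p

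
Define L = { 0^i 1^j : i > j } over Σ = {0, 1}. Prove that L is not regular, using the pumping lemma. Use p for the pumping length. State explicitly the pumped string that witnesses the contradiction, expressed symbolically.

Assume L is regular; let p be its pumping constant.
Choose w = 0^{p+1} 1^p ∈ L, with |w| = 2p+1 ≥ p.
By the pumping lemma, w = xyz with |xy| ≤ p and |y| ≥ 1.
The first p characters of w are 0's, so xy (and hence y) consists only of 0's. Write y = 0^k, 1 ≤ k ≤ p.
Consider xy^0z = xz = 0^{p+1-k} 1^p. Since k ≥ 1, the 0-count p+1-k is at most p, so i > j fails; thus xz ∉ L.
Contradiction. Therefore L is not regular.

0^{p+1-k} 1^p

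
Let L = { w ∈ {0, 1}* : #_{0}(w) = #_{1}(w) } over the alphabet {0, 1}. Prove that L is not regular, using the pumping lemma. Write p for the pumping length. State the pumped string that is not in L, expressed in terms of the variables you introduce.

0^{p+k} 1^p

Toward a contradiction, assume L is regular with pumping length p.
Choose w = 0^p 1^p ∈ L with |w| = 2p ≥ p.
By the pumping lemma, w = xyz with |xy| ≤ p and y is nonempty.
Because |xy| ≤ p and w begins with p copies of 0, we have y = 0^k with 1 ≤ k ≤ p.
Pump with i = 2: xy^2z = 0^{p+k} 1^p has p+k occurrences of 0 but only p of 1. Since k ≥ 1 the counts differ, so xy^2z ∉ L.
Contradiction. Therefore L is not regular.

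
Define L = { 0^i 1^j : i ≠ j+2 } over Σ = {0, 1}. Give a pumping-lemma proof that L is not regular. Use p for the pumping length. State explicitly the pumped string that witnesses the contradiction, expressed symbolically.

Assume L is regular. Let p be the pumping length given by the pumping lemma.
Choose w = 0^p 1^{p+p!-2}. Since p ≠ (p+p!-2)+2 = p+p!, w ∈ L; and |w| ≥ p.
The pumping lemma gives a decomposition w = xyz where |xy| ≤ p and |y| > 0.
The first p characters of w are 0's, so xy (and hence y) consists only of 0's. Write y = 0^k, 1 ≤ k ≤ p.
Since 1 ≤ k ≤ p, k divides p!; set t = 1 + p!/k. Then xy^t z has p + (p!/k)·k = p + p! copies of 0. Now the 0-count is p+p! and (1-count)+2 = (p+p!-2)+2 = p+p!, so i ≠ j+2 fails. So xy^t z = 0^{p+p!} 1^{p+p!-2} ∉ L.
This is a contradiction; hence L is not regular.

0^{p+p!} 1^{p+p!-2}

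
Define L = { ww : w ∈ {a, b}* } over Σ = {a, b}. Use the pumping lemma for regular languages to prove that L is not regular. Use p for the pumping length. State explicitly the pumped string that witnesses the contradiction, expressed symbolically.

a^{p+k} b^p a^p b^p

Assume L is regular; let p be its pumping constant.
Take w = a^p b^p a^p b^p = uu where u = a^pb^p; then w ∈ L and |w| = 4p ≥ p.
The pumping lemma gives a decomposition w = xyz where |xy| ≤ p and y is nonempty.
The first p characters of w are a's, so xy (and hence y) consists only of a's. Write y = a^k, 1 ≤ k ≤ p.
Pump with i = 2: xy^2z = a^{p+k} b^p a^p b^p, of length 4p+k. Suppose this equals vv. The string starts with a and ends with b, so v does too; thus the boundary between the two copies of v is a b→a transition. There is exactly one such transition, at position 2p+k, so |v| = 2p+k and |vv| = 4p+2k ≠ 4p+k since k ≥ 1. So xy^2z ∉ L.
Contradiction. Therefore L is not regular.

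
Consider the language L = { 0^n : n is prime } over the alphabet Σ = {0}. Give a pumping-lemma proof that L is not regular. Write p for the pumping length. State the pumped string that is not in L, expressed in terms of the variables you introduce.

Assume L is regular; let p be its pumping constant.
Let q be a prime with q ≥ p+2 (infinitely many primes exist), and take w = 0^q ∈ L with |w| = q ≥ p.
Write w = xyz as guaranteed by the lemma, with |xy| ≤ p and y is nonempty.
Then y = 0^k for some k with 1 ≤ k ≤ p.
Since 1 ≤ k ≤ p, |xz| = q-k. Pump with i = q+1: |xy^{q+1}z| = (q-k)+(q+1)k = q+qk = q(1+k), which is composite (both factors ≥ 2). So xy^{q+1}z = 0^{q(1+k)} ∉ L.
This is a contradiction; hence L is not regular.

0^{q(1+k)}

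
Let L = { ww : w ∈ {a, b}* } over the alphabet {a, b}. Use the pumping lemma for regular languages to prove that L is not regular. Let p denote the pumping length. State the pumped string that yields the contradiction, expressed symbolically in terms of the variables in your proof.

Assume L is regular; let p be its pumping constant.
Take w = a^p b^p a^p b^p = uu where u = a^pb^p; then w ∈ L and |w| = 4p ≥ p.
The pumping lemma gives a decomposition w = xyz where |xy| ≤ p and y is nonempty.
Since the first p symbols of w are all a's and |xy| ≤ p, y lies entirely in the leading a-block: y = a^k for some k with 1 ≤ k ≤ p.
Pump with i = 2: xy^2z = a^{p+k} b^p a^p b^p, of length 4p+k. Suppose this equals vv. The string starts with a and ends with b, so v does too; thus the boundary between the two copies of v is a b→a transition. There is exactly one such transition, at position 2p+k, so |v| = 2p+k and |vv| = 4p+2k ≠ 4p+k since k ≥ 1. So xy^2z ∉ L.
Contradiction. Therefore L is not regular.

a^{p+k} b^p a^p b^p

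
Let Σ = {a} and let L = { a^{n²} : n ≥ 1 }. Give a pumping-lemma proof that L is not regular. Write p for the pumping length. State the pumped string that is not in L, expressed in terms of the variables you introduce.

a^{p²+k}

Assume L is regular; let p be its pumping constant.
Take w = a^{p²} ∈ L with |w| = p² ≥ p.
By the pumping lemma, w = xyz with |xy| ≤ p and |y| ≥ 1.
Then y = a^k for some k with 1 ≤ k ≤ p.
Pump with i = 2: xy^2z = a^{p²+k}. Since 1 ≤ k ≤ p, p² < p²+k ≤ p²+p < (p+1)², so p²+k lies strictly between consecutive squares and is not a perfect square. So xy^2z ∉ L.
This is a contradiction; hence L is not regular.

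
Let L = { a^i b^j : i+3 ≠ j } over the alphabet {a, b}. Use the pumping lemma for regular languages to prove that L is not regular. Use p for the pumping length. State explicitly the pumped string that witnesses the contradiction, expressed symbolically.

a^{p+p!} b^{p+p!+3}

Assume L is regular. Let p be the pumping length given by the pumping lemma.
Choose w = a^p b^{p+p!+3}. Since p ≠ (p+p!+3)-3 = p+p!, w ∈ L; and |w| ≥ p.
Write w = xyz as guaranteed by the lemma, with |xy| ≤ p and y is nonempty.
The first p characters of w are a's, so xy (and hence y) consists only of a's. Write y = a^k, 1 ≤ k ≤ p.
Since 1 ≤ k ≤ p, k divides p!; set t = 1 + p!/k. Then xy^t z has p + (p!/k)·k = p + p! copies of a. Now the a-count is p+p! and (b-count)-3 = (p+p!+3)-3 = p+p!, so i+3 ≠ j fails. So xy^t z = a^{p+p!} b^{p+p!+3} ∉ L.
This contradicts the pumping lemma, so L is not regular.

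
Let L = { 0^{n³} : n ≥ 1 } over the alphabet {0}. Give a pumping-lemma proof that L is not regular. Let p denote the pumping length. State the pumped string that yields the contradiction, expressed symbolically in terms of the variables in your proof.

0^{p³+k}

Assume L is regular. Let p be the pumping length given by the pumping lemma.
Take w = 0^{p³} ∈ L with |w| = p³ ≥ p.
Write w = xyz as guaranteed by the lemma, with |xy| ≤ p and |y| ≥ 1.
Then y = 0^k for some k with 1 ≤ k ≤ p.
Pump with i = 2: xy^2z = 0^{p³+k}. Since 1 ≤ k ≤ p, p³ < p³+k ≤ p³+p < p³+3p²+3p+1 = (p+1)³, so p³+k is not a perfect cube. So xy^2z ∉ L.
This is a contradiction; hence L is not regular.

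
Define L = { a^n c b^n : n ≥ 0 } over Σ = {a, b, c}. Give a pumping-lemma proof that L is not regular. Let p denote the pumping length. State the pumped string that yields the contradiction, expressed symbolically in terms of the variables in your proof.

Suppose for contradiction that L is regular, and let p be the pumping length.
Take w = a^p c b^p ∈ L with |w| = 2p+1 ≥ p.
The pumping lemma gives a decomposition w = xyz where |xy| ≤ p and |y| > 0.
Since the first p symbols of w are all a's and |xy| ≤ p, y lies entirely in the leading a-block: y = a^k for some k with 1 ≤ k ≤ p.
Pump with i = 2: xy^2z = a^{p+k} c b^p, which would require p+k = p. But k ≥ 1, so xy^2z ∉ L.
Contradiction. Therefore L is not regular.

a^{p+k} c b^p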